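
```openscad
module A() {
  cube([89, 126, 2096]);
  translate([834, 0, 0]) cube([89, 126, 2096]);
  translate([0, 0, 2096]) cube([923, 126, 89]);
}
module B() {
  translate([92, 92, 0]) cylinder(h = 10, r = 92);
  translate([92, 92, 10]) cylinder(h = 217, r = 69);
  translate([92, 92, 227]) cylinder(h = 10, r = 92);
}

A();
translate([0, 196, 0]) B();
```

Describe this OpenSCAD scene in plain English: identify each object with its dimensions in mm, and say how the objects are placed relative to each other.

A is a rectangular door frame: two vertical jambs of 89×126 mm section, 2096 mm tall, with a clear opening 745 mm wide between their inner faces. A header 89 mm tall and 126 mm deep lies on top of the jambs and spans the full outside width.

B is a spool: two coaxial disc flanges of radius 92 mm and thickness 10 mm, joined by a core cylinder of radius 69 mm and height 217 mm. The lower flange rests on z = 0 and the three cylinders share a vertical axis.

The spool is on the floor beside the door frame on its +y side.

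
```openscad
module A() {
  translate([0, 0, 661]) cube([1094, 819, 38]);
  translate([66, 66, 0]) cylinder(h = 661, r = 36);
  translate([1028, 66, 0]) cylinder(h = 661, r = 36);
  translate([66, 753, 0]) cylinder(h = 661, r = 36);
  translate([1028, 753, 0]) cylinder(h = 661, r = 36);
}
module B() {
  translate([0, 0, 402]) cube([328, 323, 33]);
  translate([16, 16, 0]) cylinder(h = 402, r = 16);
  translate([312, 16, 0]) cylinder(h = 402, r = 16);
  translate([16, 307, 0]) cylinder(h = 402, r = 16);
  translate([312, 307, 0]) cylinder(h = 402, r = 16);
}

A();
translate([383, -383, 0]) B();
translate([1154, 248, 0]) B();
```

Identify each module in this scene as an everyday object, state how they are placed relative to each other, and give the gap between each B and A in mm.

Each stool's nearest face is 60 mm from the table's bounding box.

A is a table. B is a stool. Two stools sit around the table at the −y, +x sides. The gap between each stool and the table is 60 mm.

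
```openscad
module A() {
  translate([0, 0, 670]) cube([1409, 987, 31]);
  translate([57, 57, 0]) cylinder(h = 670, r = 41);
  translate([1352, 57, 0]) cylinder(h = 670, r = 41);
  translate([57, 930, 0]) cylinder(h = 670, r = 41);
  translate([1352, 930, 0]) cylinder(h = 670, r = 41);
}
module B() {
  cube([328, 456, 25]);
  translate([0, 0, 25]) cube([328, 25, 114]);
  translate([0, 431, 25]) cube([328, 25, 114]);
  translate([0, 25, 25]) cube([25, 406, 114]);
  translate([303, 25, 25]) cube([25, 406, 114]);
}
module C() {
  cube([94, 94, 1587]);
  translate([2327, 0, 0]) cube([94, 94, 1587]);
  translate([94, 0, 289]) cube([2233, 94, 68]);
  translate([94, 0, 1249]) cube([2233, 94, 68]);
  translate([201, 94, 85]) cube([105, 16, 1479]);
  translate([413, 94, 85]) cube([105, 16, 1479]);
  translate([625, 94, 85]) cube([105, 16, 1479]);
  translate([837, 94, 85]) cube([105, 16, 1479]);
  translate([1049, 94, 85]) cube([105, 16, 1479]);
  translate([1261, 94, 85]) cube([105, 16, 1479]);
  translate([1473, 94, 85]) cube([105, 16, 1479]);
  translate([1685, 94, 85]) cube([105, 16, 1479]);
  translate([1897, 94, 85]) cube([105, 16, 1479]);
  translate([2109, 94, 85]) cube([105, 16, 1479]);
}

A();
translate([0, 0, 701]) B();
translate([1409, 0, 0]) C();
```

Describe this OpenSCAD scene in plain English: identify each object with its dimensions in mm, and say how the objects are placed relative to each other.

A is a table: top 1409 mm (x) × 987 mm (y), 31 mm thick, upper face at z = 701 mm, on four round legs of 82 mm diameter, each leg's bounding box inset 16 mm from the nearest pair of top edges, running from z = 0 to the bottom of the top.

B is an open-topped rectangular box: outside dimensions 328×456×139 mm, with a uniform wall and base thickness of 25 mm. The base is a full 328×456 slab on the floor; four walls sit on top of the base. The front and back walls (the −y and +y sides) span the full width; the two side walls fit between them.

C is a fence section. Two 94×94 mm posts, 1587 mm tall, stand on the floor with a clear span of 2233 mm between their inner faces. Two horizontal rails of 94×68 mm section span the gap between the posts with their undersides at z = 289 mm and z = 1249 mm, flush with the posts' −y face. 10 pickets, each 105 mm wide, 16 mm thick and 1479 mm tall, are fixed to the +y face of the rails with their bottoms at z = 85 mm, evenly spaced across the span with equal gaps (rounded down to the nearest mm) at the −x end and between each pair — any rounding remainder accumulates at the +x end.

The open box is on top of the table. The fence section is against the table's +x side, with their −y faces flush.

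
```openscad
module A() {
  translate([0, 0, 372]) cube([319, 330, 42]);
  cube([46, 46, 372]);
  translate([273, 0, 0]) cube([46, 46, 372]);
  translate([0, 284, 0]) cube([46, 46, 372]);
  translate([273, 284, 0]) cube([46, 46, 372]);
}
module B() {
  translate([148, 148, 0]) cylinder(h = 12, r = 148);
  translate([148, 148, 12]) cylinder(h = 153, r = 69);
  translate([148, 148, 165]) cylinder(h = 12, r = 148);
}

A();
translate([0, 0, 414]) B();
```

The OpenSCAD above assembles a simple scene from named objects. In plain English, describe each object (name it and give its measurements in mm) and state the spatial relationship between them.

A is a four-legged stool. The seat is a 319×330×42 mm slab whose top surface is at z = 414 mm; four square legs, each 46×46 mm in cross-section, run from the floor (z = 0) to the underside of the seat, each flush with a corner of the seat.

B is a spool: two coaxial disc flanges of radius 148 mm and thickness 12 mm, joined by a core cylinder of radius 69 mm and height 153 mm. The lower flange rests on z = 0 and the three cylinders share a vertical axis.

The spool is on top of the stool.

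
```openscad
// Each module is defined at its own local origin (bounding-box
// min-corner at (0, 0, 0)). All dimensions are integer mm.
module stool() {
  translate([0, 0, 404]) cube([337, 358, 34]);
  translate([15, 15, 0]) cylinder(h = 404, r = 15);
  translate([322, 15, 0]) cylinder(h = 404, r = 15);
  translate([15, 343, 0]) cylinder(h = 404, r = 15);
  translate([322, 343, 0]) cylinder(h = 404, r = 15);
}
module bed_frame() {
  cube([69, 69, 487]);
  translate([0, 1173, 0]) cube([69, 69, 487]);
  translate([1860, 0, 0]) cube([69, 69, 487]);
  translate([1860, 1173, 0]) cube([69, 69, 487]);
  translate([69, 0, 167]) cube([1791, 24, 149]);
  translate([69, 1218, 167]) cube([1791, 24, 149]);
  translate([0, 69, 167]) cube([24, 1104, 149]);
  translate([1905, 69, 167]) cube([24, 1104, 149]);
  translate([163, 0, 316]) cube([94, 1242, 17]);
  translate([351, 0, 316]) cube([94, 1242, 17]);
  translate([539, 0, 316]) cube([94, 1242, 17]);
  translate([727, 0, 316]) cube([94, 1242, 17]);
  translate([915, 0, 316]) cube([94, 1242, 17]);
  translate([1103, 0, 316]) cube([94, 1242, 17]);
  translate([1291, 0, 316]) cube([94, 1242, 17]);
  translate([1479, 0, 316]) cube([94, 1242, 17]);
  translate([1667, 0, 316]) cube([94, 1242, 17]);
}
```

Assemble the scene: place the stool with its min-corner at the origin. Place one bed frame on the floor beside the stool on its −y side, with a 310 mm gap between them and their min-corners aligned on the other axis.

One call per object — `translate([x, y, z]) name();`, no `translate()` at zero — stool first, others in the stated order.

stool();
translate([0, -1552, 0]) bed_frame();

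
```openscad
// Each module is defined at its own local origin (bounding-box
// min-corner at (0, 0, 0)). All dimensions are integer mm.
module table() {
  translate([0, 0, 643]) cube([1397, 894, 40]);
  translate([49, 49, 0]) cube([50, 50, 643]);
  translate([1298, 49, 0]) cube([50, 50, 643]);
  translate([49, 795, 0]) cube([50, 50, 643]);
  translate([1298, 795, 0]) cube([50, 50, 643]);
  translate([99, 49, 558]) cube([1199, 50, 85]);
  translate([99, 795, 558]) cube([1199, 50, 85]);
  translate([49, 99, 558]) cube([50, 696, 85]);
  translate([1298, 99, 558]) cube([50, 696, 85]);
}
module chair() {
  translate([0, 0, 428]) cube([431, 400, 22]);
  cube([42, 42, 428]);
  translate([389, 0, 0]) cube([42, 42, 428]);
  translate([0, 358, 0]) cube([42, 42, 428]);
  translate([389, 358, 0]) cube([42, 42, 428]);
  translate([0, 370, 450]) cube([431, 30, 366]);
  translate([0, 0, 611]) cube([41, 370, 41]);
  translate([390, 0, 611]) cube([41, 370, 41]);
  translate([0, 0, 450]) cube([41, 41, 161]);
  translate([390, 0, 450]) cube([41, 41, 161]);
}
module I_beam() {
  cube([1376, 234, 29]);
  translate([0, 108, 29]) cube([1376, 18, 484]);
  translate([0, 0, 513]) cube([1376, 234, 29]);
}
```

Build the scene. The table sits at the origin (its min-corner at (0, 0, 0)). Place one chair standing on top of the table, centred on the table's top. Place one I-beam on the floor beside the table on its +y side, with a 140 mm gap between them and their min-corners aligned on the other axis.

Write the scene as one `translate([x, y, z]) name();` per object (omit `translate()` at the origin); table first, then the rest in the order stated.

table();
translate([483, 247, 683]) chair();
translate([0, 1034, 0]) I_beam();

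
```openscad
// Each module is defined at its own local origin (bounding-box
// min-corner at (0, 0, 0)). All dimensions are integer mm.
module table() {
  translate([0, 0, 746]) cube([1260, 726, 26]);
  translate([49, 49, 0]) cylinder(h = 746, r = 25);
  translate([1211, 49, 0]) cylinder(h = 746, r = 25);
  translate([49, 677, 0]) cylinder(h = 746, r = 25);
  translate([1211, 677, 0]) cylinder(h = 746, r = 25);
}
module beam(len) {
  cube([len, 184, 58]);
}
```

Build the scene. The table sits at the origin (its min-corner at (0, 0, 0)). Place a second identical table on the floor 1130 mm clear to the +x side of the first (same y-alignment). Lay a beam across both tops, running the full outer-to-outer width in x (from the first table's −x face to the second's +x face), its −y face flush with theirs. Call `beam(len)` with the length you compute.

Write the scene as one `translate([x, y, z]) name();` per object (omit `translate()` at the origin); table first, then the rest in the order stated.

table();
translate([2390, 0, 0]) table();
translate([0, 0, 772]) beam(3650);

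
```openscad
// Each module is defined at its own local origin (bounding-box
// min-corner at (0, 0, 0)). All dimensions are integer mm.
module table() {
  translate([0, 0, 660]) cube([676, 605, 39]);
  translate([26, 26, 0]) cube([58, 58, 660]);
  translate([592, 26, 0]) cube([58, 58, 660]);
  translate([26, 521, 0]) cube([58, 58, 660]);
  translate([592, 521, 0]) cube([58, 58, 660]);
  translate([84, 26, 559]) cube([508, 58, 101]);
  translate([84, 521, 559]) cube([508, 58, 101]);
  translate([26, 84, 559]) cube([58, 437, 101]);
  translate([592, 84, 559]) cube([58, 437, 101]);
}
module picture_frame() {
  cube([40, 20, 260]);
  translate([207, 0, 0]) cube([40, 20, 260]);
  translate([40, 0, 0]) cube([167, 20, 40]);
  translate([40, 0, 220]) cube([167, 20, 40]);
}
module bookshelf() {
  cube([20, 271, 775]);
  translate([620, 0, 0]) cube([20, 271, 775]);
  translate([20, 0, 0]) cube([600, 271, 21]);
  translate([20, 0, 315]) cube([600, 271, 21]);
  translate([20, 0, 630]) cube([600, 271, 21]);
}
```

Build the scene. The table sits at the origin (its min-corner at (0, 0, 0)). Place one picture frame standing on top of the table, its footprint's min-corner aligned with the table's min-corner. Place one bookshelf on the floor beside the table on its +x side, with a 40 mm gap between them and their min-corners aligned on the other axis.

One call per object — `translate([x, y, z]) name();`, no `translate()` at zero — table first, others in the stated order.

table();
translate([0, 0, 699]) picture_frame();
translate([716, 0, 0]) bookshelf();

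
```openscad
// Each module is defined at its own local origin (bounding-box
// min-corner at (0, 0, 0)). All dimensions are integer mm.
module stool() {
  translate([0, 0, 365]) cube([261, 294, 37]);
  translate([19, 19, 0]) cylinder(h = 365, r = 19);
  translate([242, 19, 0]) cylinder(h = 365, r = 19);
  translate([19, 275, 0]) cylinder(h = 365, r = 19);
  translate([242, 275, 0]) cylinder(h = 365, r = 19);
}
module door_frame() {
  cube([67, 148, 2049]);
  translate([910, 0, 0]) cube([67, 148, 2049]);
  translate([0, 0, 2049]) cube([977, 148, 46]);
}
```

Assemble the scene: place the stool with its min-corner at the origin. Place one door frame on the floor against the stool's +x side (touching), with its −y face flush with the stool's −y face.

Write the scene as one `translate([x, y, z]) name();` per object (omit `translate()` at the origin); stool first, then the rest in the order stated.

stool();
translate([261, 0, 0]) door_frame();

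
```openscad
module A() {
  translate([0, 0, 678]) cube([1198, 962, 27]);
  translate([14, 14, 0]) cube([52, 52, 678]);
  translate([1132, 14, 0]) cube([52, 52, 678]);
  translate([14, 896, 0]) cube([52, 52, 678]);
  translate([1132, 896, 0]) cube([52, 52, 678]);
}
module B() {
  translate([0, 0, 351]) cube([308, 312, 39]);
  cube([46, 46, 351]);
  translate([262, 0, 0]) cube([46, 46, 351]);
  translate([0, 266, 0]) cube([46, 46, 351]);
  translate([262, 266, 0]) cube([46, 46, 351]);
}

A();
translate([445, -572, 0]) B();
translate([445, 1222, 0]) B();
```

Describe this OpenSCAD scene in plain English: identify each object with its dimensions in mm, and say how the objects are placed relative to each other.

A is a table with a 1198×962 mm rectangular top, 27 mm thick, top surface at z = 705 mm, supported by four 52×52 mm square legs, each inset 14 mm from the nearest pair of top edges, running from the floor.

B is a four-legged stool. The seat is a 308×312×39 mm slab whose top surface is at z = 390 mm; four square legs, each 46×46 mm in cross-section, run from the floor (z = 0) to the underside of the seat, each flush with a corner of the seat.

Two stools sit around the table at the −y, +y sides.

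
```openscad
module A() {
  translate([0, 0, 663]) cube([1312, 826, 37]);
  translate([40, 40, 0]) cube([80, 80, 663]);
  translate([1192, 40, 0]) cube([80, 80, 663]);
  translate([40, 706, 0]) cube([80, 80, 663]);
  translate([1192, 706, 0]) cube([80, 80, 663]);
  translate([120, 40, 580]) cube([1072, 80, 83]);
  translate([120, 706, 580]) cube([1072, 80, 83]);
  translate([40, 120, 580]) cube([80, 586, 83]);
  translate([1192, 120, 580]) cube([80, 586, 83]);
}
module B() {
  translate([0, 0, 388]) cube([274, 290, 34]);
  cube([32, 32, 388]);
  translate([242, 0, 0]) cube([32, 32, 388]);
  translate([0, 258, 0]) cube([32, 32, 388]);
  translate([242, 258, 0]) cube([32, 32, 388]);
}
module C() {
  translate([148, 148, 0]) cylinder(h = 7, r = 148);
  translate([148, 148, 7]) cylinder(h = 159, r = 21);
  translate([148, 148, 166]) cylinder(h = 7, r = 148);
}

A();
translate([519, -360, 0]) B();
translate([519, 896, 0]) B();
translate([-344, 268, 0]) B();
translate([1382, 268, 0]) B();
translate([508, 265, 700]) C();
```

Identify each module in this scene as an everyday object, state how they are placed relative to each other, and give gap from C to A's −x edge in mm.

The spool's min-x is at 508; the table's min-x is 0; gap = 508 mm.

A is a table. B is a stool. C is a spool. Four stools sit around the table at the −y, +y, −x, +x sides. The spool is on top of the table, centred. The gap from the spool to the table's −x edge is 508 mm.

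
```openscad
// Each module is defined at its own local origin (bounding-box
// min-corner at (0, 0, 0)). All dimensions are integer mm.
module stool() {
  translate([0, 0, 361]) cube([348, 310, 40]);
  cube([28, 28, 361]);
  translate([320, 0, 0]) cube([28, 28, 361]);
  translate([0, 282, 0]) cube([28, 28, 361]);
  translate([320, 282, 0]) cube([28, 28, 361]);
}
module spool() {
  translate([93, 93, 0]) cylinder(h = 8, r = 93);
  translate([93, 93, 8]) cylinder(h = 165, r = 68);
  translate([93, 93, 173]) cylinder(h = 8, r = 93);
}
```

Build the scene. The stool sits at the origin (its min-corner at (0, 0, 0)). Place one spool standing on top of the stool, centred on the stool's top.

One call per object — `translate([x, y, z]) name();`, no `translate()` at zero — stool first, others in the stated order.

stool();
translate([81, 62, 401]) spool();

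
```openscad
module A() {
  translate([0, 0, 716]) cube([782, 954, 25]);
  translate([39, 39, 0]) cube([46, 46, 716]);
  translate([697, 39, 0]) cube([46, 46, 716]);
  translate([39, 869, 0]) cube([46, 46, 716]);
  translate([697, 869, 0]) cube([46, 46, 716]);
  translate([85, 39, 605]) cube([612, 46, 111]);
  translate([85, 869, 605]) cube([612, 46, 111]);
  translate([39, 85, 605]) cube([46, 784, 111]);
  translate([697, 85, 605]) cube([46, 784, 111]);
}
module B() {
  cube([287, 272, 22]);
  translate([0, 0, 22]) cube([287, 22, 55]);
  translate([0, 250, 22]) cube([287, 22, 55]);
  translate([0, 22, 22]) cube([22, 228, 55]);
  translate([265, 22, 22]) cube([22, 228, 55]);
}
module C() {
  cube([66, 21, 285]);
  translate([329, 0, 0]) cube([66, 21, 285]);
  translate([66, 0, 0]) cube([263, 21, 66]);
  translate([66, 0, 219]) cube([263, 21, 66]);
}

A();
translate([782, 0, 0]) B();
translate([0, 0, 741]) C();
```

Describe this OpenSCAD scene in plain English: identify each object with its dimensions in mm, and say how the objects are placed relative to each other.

A is a rectangular dining table. The top is 782×954×25 mm with its upper surface at z = 741 mm. It stands on four 46×46 mm square legs, each inset 39 mm from the nearest pair of top edges, running from the floor to the underside of the top. Four apron rails, 46 mm thick and 111 mm tall, run between adjacent legs with their top edges flush with the underside of the top and their outer faces flush with the legs' outer faces.

B is an open-topped rectangular box: outside dimensions 287×272×77 mm, with a uniform wall and base thickness of 22 mm. The base is a full 287×272 slab on the floor; four walls sit on top of the base. The front and back walls (the −y and +y sides) span the full width; the two side walls fit between them.

C is a picture frame with a 263×153 mm rectangular opening (x by z) and a uniform 66 mm border on every side. Frame depth is 21 mm along y. It is built from two vertical stiles running the full outside height and two horizontal rails spanning the gap between the stiles.

The open box is against the table's +x side, with their −y faces flush. The picture frame is on top of the table.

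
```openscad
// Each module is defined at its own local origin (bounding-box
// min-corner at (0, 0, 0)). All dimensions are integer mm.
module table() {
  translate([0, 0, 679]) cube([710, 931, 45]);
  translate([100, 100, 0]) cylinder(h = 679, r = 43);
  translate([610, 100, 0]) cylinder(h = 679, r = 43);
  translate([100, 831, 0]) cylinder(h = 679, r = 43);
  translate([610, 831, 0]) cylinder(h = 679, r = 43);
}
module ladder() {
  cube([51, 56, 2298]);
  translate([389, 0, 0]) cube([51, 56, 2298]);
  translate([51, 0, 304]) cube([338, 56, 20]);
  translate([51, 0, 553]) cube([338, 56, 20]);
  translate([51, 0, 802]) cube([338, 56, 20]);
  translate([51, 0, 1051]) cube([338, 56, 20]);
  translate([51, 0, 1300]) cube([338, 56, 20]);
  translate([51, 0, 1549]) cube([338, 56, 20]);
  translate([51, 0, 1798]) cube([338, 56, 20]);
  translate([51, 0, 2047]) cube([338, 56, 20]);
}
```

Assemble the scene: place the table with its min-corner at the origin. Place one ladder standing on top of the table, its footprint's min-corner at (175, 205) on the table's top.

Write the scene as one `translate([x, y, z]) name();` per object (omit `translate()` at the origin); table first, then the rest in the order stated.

table();
translate([175, 205, 724]) ladder();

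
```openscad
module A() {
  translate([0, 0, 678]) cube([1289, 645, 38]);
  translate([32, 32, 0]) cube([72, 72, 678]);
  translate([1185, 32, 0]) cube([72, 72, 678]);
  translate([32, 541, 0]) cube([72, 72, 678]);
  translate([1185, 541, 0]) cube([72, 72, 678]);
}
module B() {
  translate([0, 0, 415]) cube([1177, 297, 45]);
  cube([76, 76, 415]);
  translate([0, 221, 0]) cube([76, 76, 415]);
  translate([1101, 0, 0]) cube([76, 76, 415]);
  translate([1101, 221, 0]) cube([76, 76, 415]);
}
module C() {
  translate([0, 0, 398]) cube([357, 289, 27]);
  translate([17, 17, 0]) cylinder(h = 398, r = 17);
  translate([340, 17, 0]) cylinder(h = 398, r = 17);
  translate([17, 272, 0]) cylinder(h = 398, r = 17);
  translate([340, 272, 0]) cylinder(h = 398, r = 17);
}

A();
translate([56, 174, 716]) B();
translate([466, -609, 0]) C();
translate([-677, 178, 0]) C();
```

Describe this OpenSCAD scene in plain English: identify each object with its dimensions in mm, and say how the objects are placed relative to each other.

A is a table with a 1289×645 mm rectangular top, 38 mm thick, top surface at z = 716 mm, supported by four 72×72 mm square legs, each inset 32 mm from the nearest pair of top edges, running from the floor.

B is a bench: a 1177×297 mm seat slab, 45 mm thick, top at z = 460 mm, on four 76×76 mm square legs flush with the seat corners and standing on z = 0.

C is a simple wooden stool: a rectangular seat 357 mm (x) by 289 mm (y), 27 mm thick, top face at z = 425 mm, on four round legs, each 34 mm in diameter. The legs rest on z = 0, each leg's axis is inset half a diameter from the nearest pair of seat edges (so the leg's bounding box is flush with the corner).

The bench is on top of the table, centred. Two stools sit around the table at the −y, −x sides.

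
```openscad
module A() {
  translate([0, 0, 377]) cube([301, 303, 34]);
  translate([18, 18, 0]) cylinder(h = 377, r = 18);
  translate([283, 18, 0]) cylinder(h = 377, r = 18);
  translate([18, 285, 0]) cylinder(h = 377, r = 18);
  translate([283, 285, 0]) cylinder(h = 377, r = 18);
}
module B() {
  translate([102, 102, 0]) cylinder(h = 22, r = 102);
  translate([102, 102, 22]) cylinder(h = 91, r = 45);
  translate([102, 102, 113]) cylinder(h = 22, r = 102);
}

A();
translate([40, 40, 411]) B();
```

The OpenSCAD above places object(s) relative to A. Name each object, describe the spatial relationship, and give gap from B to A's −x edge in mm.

The spool's min-x is at 40; the stool's min-x is 0; gap = 40 mm.

A is a stool. B is a spool. The spool is on top of the stool. The gap from the spool to the stool's −x edge is 40 mm.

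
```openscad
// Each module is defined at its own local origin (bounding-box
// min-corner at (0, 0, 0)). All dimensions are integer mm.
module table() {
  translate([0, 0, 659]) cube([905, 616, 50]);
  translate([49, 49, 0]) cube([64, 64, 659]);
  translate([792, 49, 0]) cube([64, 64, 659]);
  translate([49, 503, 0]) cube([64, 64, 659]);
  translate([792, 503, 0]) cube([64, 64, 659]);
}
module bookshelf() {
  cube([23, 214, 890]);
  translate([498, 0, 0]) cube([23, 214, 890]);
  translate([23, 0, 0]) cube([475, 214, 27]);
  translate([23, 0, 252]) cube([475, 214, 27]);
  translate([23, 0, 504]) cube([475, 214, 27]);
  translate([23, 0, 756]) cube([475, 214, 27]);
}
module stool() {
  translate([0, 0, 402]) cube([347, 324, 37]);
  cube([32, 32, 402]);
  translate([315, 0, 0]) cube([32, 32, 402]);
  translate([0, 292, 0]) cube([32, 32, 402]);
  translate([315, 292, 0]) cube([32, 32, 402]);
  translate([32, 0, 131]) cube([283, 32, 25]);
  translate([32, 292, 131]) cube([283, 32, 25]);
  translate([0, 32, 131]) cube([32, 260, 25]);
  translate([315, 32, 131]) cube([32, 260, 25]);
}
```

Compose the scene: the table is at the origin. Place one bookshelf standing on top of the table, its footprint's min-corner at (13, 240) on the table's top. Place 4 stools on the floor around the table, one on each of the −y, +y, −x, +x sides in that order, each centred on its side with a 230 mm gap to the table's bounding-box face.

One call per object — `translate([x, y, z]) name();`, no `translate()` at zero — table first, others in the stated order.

table();
translate([13, 240, 709]) bookshelf();
translate([279, -554, 0]) stool();
translate([279, 846, 0]) stool();
translate([-577, 146, 0]) stool();
translate([1135, 146, 0]) stool();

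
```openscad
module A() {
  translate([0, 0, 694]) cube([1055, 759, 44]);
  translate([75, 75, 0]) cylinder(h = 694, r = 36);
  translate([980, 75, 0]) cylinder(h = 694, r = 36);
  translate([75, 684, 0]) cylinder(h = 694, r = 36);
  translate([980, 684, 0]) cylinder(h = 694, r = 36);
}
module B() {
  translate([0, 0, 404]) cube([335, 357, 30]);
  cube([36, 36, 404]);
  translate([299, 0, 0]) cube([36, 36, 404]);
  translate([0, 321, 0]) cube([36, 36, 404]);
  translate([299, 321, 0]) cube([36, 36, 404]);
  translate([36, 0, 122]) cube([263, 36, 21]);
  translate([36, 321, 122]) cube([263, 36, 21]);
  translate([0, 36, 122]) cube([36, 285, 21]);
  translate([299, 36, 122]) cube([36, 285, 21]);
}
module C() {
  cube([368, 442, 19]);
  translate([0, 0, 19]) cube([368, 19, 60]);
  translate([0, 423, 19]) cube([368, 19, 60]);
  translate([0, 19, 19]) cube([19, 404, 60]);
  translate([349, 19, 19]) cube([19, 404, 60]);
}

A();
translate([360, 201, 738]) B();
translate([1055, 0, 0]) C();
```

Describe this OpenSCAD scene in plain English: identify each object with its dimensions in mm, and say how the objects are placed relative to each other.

A is a table with a 1055×759 mm rectangular top, 44 mm thick, top surface at z = 738 mm, supported by four round legs of 72 mm diameter, each leg's bounding box inset 39 mm from the nearest pair of top edges, running from the floor.

B is a four-legged stool. The seat is a 335×357×30 mm slab whose top surface is at z = 434 mm; four square legs, each 36×36 mm in cross-section, run from the floor (z = 0) to the underside of the seat, each flush with a corner of the seat. Four stretchers, 36 mm wide and 21 mm tall, connect adjacent legs with their undersides at z = 122 mm, each running between the inner faces of the legs it joins and aligned with the legs' outer faces on the other axis.

C is an open storage box with external size 368×442×79 mm and wall thickness 19 mm (the base is also 19 mm thick). The base covers the whole footprint; the four walls stand on the base, with the y-facing walls full-width and the x-facing walls fitting between their inner faces.

The stool is on top of the table, centred. The open box is against the table's +x side, with their −y faces flush.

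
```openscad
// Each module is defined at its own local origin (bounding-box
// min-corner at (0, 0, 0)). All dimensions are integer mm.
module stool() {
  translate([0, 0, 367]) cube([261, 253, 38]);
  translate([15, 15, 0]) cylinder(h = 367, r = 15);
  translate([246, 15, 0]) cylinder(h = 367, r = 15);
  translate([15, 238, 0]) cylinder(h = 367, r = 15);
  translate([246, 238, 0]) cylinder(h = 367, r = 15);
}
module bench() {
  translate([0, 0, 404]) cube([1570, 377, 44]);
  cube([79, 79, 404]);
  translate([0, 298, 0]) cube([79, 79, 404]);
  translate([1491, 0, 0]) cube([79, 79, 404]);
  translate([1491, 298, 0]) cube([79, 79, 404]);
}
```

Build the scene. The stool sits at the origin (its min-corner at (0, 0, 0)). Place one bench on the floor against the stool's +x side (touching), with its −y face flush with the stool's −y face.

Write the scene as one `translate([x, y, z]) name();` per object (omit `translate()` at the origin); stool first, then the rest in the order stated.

stool();
translate([261, 0, 0]) bench();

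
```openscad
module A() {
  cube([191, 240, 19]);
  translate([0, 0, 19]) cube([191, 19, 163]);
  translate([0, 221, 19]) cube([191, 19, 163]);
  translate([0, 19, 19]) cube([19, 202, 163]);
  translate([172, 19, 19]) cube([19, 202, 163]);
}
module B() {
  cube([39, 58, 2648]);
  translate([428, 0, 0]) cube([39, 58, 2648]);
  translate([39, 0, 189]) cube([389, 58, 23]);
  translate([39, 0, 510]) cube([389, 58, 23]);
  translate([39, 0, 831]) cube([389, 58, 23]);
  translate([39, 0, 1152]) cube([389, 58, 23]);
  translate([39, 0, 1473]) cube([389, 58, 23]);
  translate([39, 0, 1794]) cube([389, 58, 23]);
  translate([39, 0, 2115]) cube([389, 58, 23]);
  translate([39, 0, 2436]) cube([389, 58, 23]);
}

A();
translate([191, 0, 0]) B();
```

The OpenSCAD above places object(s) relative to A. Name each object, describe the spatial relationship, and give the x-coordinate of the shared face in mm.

The open box's +x face and the ladder's −x face are both at x = 191 mm.

A is an open box. B is a ladder. The ladder is against the open box's +x side, with their −y faces flush. The x-coordinate of the shared face is 191 mm.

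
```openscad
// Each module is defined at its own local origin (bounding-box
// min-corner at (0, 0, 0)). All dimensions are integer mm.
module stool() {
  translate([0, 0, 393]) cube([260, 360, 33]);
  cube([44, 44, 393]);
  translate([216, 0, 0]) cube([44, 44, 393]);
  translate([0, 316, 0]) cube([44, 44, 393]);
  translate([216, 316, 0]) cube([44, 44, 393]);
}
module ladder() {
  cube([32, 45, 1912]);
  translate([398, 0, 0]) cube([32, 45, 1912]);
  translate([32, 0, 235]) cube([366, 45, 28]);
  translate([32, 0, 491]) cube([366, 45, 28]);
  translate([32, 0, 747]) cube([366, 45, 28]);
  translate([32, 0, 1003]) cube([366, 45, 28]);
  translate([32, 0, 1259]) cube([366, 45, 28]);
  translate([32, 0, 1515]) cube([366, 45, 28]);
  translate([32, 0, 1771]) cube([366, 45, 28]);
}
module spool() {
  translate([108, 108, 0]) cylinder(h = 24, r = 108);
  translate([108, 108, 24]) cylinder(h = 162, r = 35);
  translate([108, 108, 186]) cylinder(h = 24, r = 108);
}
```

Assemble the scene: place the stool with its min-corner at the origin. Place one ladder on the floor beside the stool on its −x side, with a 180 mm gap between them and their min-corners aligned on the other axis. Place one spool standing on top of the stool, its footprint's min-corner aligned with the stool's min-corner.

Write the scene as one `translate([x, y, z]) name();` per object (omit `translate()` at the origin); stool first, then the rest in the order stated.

stool();
translate([-610, 0, 0]) ladder();
translate([0, 0, 426]) spool();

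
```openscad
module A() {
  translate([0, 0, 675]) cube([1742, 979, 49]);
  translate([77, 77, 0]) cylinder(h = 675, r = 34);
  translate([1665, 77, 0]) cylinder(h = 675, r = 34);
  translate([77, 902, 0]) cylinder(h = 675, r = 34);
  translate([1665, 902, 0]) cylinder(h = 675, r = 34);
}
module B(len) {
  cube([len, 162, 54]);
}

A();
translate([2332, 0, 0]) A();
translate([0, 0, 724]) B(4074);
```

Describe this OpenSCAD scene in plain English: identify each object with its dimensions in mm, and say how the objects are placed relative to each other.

A is a rectangular dining table. The top is 1742×979×49 mm with its upper surface at z = 724 mm. It stands on four round legs of 68 mm diameter, each leg's bounding box inset 43 mm from the nearest pair of top edges, running from the floor to the underside of the top.

B is a rectangular beam 4074 mm long (x), 162 mm deep (y), 54 mm thick (z).

The beam spans the tops of two tables placed 590 mm apart, resting at z = 724 mm.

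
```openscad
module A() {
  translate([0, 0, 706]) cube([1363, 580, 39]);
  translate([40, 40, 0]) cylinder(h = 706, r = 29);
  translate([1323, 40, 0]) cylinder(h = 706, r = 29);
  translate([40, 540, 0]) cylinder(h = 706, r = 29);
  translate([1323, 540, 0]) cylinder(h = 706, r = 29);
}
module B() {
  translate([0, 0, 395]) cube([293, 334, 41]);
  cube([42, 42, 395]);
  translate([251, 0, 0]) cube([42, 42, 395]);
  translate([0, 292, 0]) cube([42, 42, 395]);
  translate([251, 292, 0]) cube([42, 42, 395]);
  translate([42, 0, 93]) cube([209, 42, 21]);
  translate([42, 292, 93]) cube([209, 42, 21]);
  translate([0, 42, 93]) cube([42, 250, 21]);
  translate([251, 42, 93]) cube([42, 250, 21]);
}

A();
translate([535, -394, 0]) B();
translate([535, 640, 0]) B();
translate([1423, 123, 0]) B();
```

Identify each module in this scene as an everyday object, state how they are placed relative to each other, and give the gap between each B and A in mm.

Each stool's nearest face is 60 mm from the table's bounding box.

A is a table. B is a stool. Three stools sit around the table at the −y, +y, +x sides. The gap between each stool and the table is 60 mm.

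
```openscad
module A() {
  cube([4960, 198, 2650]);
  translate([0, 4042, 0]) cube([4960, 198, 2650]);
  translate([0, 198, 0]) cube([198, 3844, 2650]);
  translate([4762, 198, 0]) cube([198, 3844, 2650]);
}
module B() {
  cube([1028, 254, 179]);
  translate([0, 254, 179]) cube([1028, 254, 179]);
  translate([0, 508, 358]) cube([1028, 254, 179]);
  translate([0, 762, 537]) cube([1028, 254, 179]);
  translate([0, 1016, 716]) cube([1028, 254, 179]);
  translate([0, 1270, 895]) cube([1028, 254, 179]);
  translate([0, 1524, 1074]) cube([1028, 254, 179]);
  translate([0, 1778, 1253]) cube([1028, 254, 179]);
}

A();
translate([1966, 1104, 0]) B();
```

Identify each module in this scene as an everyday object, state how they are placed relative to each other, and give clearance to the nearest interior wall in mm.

A is a house frame. B is a staircase. The staircase sits inside the house frame, centred. The clearance to the nearest interior wall is 906 mm.

Clearances: x = 1768, y = 906; minimum 906 mm.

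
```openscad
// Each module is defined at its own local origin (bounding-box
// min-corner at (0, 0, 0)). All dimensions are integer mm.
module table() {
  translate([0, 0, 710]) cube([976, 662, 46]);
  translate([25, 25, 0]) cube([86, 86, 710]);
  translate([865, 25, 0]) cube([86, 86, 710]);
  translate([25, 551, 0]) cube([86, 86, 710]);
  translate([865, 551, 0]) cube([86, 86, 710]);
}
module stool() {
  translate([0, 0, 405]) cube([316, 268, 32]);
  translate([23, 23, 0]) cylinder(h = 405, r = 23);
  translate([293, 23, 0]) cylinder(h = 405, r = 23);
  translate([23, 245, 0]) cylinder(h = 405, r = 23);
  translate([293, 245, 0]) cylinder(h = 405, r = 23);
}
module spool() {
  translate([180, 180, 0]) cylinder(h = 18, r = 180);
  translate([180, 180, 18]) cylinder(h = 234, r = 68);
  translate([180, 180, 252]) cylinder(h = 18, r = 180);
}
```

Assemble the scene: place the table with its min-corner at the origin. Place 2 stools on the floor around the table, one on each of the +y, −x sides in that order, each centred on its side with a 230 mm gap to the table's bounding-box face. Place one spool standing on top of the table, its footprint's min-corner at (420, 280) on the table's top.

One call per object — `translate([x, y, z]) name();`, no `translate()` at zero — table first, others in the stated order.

table();
translate([330, 892, 0]) stool();
translate([-546, 197, 0]) stool();
translate([420, 280, 756]) spool();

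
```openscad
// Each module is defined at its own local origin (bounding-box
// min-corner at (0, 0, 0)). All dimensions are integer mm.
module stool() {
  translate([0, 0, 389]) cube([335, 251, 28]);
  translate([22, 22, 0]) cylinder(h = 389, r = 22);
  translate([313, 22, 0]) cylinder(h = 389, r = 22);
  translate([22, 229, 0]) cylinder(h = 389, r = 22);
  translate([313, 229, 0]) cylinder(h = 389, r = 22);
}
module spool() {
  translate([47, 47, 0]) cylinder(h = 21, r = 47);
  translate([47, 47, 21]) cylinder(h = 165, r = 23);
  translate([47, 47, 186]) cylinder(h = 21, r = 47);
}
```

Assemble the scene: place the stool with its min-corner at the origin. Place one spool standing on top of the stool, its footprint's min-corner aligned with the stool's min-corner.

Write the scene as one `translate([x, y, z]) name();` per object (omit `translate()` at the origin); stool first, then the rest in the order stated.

stool();
translate([0, 0, 417]) spool();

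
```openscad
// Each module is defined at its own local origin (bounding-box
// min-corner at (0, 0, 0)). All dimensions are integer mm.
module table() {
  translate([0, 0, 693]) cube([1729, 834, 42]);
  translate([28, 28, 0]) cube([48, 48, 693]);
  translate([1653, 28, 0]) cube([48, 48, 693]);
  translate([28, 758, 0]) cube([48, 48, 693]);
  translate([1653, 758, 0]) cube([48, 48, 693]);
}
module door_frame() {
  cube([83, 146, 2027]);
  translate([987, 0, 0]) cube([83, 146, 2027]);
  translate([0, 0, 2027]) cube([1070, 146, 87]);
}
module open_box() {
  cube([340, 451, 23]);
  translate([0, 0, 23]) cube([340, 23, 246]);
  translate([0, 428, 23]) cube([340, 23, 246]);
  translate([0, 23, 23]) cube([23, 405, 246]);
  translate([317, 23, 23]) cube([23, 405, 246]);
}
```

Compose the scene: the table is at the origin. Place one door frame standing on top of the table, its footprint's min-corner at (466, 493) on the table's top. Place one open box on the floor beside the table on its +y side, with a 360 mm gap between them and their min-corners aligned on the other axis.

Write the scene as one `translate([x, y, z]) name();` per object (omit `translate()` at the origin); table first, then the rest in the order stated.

table();
translate([466, 493, 735]) door_frame();
translate([0, 1194, 0]) open_box();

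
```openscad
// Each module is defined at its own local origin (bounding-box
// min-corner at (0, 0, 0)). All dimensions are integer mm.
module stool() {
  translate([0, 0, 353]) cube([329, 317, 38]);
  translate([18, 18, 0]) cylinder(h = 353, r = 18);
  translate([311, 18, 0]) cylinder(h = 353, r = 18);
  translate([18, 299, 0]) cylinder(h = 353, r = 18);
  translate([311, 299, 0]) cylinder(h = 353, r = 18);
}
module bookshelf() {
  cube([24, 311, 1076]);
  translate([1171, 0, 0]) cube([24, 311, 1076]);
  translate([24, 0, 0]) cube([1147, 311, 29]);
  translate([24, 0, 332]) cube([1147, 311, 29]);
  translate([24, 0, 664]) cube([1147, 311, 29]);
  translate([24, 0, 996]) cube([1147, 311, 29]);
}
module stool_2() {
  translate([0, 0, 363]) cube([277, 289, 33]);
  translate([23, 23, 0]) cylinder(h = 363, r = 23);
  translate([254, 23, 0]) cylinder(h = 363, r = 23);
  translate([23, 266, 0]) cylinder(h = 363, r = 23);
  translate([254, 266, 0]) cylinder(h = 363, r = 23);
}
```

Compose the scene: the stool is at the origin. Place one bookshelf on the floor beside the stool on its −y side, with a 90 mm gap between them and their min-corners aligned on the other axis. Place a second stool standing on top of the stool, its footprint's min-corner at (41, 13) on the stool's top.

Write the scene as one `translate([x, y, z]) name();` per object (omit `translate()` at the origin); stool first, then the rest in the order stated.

stool();
translate([0, -401, 0]) bookshelf();
translate([41, 13, 391]) stool_2();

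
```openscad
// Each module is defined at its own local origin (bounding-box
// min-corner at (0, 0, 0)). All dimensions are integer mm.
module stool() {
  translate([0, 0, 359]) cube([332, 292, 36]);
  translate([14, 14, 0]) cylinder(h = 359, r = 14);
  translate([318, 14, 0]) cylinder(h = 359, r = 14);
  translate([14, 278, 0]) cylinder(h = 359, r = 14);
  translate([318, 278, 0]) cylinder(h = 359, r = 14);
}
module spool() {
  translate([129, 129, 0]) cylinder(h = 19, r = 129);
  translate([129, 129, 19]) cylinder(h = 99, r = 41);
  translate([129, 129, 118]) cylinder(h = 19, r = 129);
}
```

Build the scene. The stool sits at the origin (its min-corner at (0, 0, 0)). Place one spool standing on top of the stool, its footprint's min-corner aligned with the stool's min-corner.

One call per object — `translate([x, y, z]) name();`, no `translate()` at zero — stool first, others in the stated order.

stool();
translate([0, 0, 395]) spool();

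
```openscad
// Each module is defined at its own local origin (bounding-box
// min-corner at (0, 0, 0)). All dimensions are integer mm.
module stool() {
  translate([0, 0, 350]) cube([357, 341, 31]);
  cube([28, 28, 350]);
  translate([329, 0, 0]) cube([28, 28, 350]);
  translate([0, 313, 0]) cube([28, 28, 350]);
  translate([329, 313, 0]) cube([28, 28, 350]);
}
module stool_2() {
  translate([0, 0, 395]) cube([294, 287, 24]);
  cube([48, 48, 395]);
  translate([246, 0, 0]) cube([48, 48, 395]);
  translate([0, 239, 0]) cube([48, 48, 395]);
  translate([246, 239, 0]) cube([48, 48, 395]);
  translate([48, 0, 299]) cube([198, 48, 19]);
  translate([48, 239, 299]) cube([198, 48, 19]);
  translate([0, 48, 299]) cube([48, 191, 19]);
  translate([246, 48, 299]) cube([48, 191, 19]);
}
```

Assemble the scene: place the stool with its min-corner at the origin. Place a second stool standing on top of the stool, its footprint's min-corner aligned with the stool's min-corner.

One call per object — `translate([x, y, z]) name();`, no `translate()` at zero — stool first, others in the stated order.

stool();
translate([0, 0, 381]) stool_2();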